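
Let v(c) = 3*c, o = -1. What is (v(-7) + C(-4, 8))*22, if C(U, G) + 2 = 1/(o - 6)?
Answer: -3564/7 ≈ -509.14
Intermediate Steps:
C(U, G) = -15/7 (C(U, G) = -2 + 1/(-1 - 6) = -2 + 1/(-7) = -2 - 1/7 = -15/7)
(v(-7) + C(-4, 8))*22 = (3*(-7) - 15/7)*22 = (-21 - 15/7)*22 = -162/7*22 = -3564/7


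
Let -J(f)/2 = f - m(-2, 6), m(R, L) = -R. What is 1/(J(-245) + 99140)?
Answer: 1/99634 ≈ 1.0037e-5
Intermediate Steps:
J(f) = 4 - 2*f (J(f) = -2*(f - (-1)*(-2)) = -2*(f - 1*2) = -2*(f - 2) = -2*(-2 + f) = 4 - 2*f)
1/(J(-245) + 99140) = 1/((4 - 2*(-245)) + 99140) = 1/((4 + 490) + 99140) = 1/(494 + 99140) = 1/99634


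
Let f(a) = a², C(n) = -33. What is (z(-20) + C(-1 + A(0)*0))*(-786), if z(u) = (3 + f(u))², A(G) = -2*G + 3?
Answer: -127627536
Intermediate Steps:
A(G) = 3 - 2*G
z(u) = (3 + u²)²
(z(-20) + C(-1 + A(0)*0))*(-786) = ((3 + (-20)²)² - 33)*(-786) = ((3 + 400)² - 33)*(-786) = (403² - 33)*(-786) = (162409 - 33)*(-786) = 162376*(-786) = -127627536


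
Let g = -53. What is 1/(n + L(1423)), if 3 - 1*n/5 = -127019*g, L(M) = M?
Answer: -1/33658597 ≈ -2.9710e-8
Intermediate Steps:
n = -33660020 (n = 15 - (-635095)*(-53) = 15 - 5*6732007 = 15 - 33660035 = -33660020)
1/(n + L(1423)) = 1/(-33660020 + 1423) = 1/(-33658597) = -1/33658597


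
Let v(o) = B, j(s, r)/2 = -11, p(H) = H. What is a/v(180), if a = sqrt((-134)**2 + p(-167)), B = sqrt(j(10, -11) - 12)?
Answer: -I*sqrt(604826)/34 ≈ -22.874*I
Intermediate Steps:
j(s, r) = -22 (j(s, r) = 2*(-11) = -22)
B = I*sqrt(34) (B = sqrt(-22 - 12) = sqrt(-34) = I*sqrt(34) ≈ 5.8309*I)
v(o) = I*sqrt(34)
a = sqrt(17789) (a = sqrt((-134)**2 - 167) = sqrt(17956 - 167) = sqrt(17789) ≈ 133.38)
a/v(180) = sqrt(17789)/((I*sqrt(34))) = sqrt(17789)*(-I*sqrt(34)/34) = -I*sqrt(604826)/34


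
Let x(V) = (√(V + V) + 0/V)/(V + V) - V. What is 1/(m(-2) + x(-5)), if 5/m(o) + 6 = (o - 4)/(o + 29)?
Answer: 65800/277693 + 1568*I*√10/277693 ≈ 0.23695 + 0.017856*I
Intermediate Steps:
m(o) = 5/(-6 + (-4 + o)/(29 + o)) (m(o) = 5/(-6 + (o - 4)/(o + 29)) = 5/(-6 + (-4 + o)/(29 + o)))
x(V) = -V + √2/(2*√V) (x(V) = (√(2*V) + 0)/((2*V)) - V = (√2*√V + 0)*(1/(2*V)) - V = (√2*√V)*(1/(2*V)) - V = √2/(2*√V) - V = -V + √2/(2*√V))
1/(m(-2) + x(-5)) = 1/(5*(-29 - 1*(-2))/(178 + 5*(-2)) + (-1*(-5) + √2/(2*√(-5)))) = 1/(5*(-29 + 2)/(178 - 10) + (5 + √2*(-I*√5/5)/2)) = 1/(5*(-27)/168 + (5 - I*√10/10)) = 1/(5*(1/168)*(-27) + (5 - I*√10/10)) = 1/(-45/56 + (5 - I*√10/10)) = 1/(235/56 - I*√10/10)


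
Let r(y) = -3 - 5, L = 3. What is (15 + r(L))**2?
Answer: 49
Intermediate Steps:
r(y) = -8
(15 + r(L))**2 = (15 - 8)**2 = 7**2 = 49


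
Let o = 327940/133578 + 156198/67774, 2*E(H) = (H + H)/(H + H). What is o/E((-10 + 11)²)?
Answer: 3077887286/323325549 ≈ 9.5195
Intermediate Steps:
E(H) = ½ (E(H) = ((H + H)/(H + H))/2 = ((2*H)/((2*H)))/2 = ((2*H)*(1/(2*H)))/2 = (½)*1 = ½)
o = 1538943643/323325549 (o = 327940*(1/133578) + 156198*(1/67774) = 163970/66789 + 11157/4841 = 1538943643/323325549 ≈ 4.7597)
o/E((-10 + 11)²) = 1538943643/(323325549*(½)) = (1538943643/323325549)*2 = 3077887286/323325549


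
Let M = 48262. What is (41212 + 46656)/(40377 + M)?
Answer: 87868/88639 ≈ 0.99130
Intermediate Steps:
(41212 + 46656)/(40377 + M) = (41212 + 46656)/(40377 + 48262) = 87868/88639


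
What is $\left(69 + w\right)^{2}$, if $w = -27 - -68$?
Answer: $12100$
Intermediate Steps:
$w = 41$ ($w = -27 + 68 = 41$)
$\left(69 + w\right)^{2} = \left(69 + 41\right)^{2} = 110^{2} = 12100$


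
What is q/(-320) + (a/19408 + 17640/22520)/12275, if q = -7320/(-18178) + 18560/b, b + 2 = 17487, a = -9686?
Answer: -63629638324957/13977277112810960 ≈ -0.0045524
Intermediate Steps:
b = 17485 (b = -2 + 17487 = 17485)
q = 762908/521053 (q = -7320/(-18178) + 18560/17485 = -7320*(-1/18178) + 18560*(1/17485) = 60/149 + 3712/3497 = 762908/521053 ≈ 1.4642)
q/(-320) + (a/19408 + 17640/22520)/12275 = (762908/521053)/(-320) + (-9686/19408 + 17640/22520)/12275 = (762908/521053)*(-1/320) + (-9686*1/19408 + 17640*(1/22520))*(1/12275) = -190727/41684240 + (-4843/9704 + 441/563)*(1/12275) = -190727/41684240 + (1552855/5463352)*(1/12275) = -190727/41684240 + 310571/13412529160 = -63629638324957/13977277112810960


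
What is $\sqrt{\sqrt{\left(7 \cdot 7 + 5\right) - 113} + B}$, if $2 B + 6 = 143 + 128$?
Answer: $\frac{\sqrt{530 + 4 i \sqrt{59}}}{2} \approx 11.516 + 0.33351 i$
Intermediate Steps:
$B = \frac{265}{2}$ ($B = -3 + \frac{143 + 128}{2} = -3 + \frac{1}{2} \cdot 271 = -3 + \frac{271}{2} = \frac{265}{2} \approx 132.5$)
$\sqrt{\sqrt{\left(7 \cdot 7 + 5\right) - 113} + B} = \sqrt{\sqrt{\left(7 \cdot 7 + 5\right) - 113} + \frac{265}{2}} = \sqrt{\sqrt{\left(49 + 5\right) - 113} + \frac{265}{2}} = \sqrt{\sqrt{54 - 113} + \frac{265}{2}} = \sqrt{\sqrt{-59} + \frac{265}{2}} = \sqrt{i \sqrt{59} + \frac{265}{2}} = \sqrt{\frac{265}{2} + i \sqrt{59}}$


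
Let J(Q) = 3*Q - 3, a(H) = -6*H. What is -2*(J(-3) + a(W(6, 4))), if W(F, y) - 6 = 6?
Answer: 168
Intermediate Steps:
W(F, y) = 12 (W(F, y) = 6 + 6 = 12)
J(Q) = -3 + 3*Q
-2*(J(-3) + a(W(6, 4))) = -2*((-3 + 3*(-3)) - 6*12) = -2*((-3 - 9) - 72) = -2*(-12 - 72) = -2*(-84) = 168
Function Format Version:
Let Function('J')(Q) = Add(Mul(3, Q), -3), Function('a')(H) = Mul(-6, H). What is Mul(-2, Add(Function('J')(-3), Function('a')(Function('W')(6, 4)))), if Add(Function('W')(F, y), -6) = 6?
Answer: 168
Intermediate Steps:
Function('W')(F, y) = 12 (Function('W')(F, y) = Add(6, 6) = 12)
Function('J')(Q) = Add(-3, Mul(3, Q))
Mul(-2, Add(Function('J')(-3), Function('a')(Function('W')(6, 4)))) = Mul(-2, Add(Add(-3, Mul(3, -3)), Mul(-6, 12))) = Mul(-2, Add(Add(-3, -9), -72)) = Mul(-2, Add(-12, -72)) = Mul(-2, -84) = 168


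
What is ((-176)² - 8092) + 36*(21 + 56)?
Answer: 25656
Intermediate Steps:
((-176)² - 8092) + 36*(21 + 56) = (30976 - 8092) + 36*77 = 22884 + 2772 = 25656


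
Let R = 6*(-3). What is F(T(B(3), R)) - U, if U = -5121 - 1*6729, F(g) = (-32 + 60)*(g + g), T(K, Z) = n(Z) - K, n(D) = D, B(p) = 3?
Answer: 10674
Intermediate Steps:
R = -18
T(K, Z) = Z - K
F(g) = 56*g (F(g) = 28*(2*g) = 56*g)
U = -11850 (U = -5121 - 6729 = -11850)
F(T(B(3), R)) - U = 56*(-18 - 1*3) - 1*(-11850) = 56*(-18 - 3) + 11850 = 56*(-21) + 11850 = -1176 + 11850 = 10674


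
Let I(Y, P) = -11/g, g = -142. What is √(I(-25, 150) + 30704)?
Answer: √619117018/142 ≈ 175.23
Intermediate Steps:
I(Y, P) = 11/142 (I(Y, P) = -11/(-142) = -11*(-1/142) = 11/142)
√(I(-25, 150) + 30704) = √(11/142 + 30704) = √(4359979/142) = √619117018/142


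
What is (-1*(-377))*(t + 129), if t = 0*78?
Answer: 48633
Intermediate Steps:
t = 0
(-1*(-377))*(t + 129) = (-1*(-377))*(0 + 129) = 377*129 = 48633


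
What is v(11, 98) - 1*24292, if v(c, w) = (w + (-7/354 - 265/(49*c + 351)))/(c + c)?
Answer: -4208621240/173283 ≈ -24288.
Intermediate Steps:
v(c, w) = (-7/354 + w - 265/(351 + 49*c))/(2*c) (v(c, w) = (w + (-7*1/354 - 265/(351 + 49*c)))/((2*c)) = (w + (-7/354 - 265/(351 + 49*c)))*(1/(2*c)) = (-7/354 + w - 265/(351 + 49*c))*(1/(2*c)) = (-7/354 + w - 265/(351 + 49*c))/(2*c))
v(11, 98) - 1*24292 = (1/708)*(-96267 - 343*11 + 124254*98 + 17346*11*98)/(11*(351 + 49*11)) - 1*24292 = (1/708)*(1/11)*(-96267 - 3773 + 12176892 + 18698988)/(351 + 539) - 24292 = (1/708)*(1/11)*30775840/890 - 24292 = (1/708)*(1/11)*(1/890)*30775840 - 24292 = 769396/173283 - 24292 = -4208621240/173283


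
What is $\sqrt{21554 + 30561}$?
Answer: $\sqrt{52115} \approx 228.29$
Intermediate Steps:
$\sqrt{21554 + 30561} = \sqrt{52115}$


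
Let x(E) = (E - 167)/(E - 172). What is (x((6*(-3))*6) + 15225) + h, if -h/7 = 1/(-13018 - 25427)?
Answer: 32780321867/2152920 ≈ 15226.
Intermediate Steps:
h = 7/38445 (h = -7/(-13018 - 25427) = -7/(-38445) = -7*(-1/38445) = 7/38445 ≈ 0.00018208)
x(E) = (-167 + E)/(-172 + E)
(x((6*(-3))*6) + 15225) + h = ((-167 + (6*(-3))*6)/(-172 + (6*(-3))*6) + 15225) + 7/38445 = ((-167 - 18*6)/(-172 - 18*6) + 15225) + 7/38445 = ((-167 - 108)/(-172 - 108) + 15225) + 7/38445 = (-275/(-280) + 15225) + 7/38445 = (-1/280*(-275) + 15225) + 7/38445 = (55/56 + 15225) + 7/38445 = 852655/56 + 7/38445 = 32780321867/2152920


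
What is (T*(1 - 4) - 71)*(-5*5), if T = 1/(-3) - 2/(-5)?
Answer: 1780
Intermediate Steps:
T = 1/15 (T = 1*(-⅓) - 2*(-⅕) = -⅓ + ⅖ = 1/15 ≈ 0.066667)
(T*(1 - 4) - 71)*(-5*5) = ((1 - 4)/15 - 71)*(-5*5) = ((1/15)*(-3) - 71)*(-25) = (-⅕ - 71)*(-25) = -356/5*(-25) = 1780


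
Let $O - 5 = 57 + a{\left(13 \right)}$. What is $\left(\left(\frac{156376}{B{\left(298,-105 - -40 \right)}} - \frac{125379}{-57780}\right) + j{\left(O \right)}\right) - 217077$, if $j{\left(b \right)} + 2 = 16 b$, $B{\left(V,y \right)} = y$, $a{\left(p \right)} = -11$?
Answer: $- \frac{18249915661}{83460} \approx -2.1867 \cdot 10^{5}$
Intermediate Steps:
$O = 51$ ($O = 5 + \left(57 - 11\right) = 5 + 46 = 51$)
$j{\left(b \right)} = -2 + 16 b$
$\left(\left(\frac{156376}{B{\left(298,-105 - -40 \right)}} - \frac{125379}{-57780}\right) + j{\left(O \right)}\right) - 217077 = \left(\left(\frac{156376}{-105 - -40} - \frac{125379}{-57780}\right) + \left(-2 + 16 \cdot 51\right)\right) - 217077 = \left(\left(\frac{156376}{-105 + 40} - - \frac{13931}{6420}\right) + \left(-2 + 816\right)\right) - 217077 = \left(\left(\frac{156376}{-65} + \frac{13931}{6420}\right) + 814\right) - 217077 = \left(\left(156376 \left(- \frac{1}{65}\right) + \frac{13931}{6420}\right) + 814\right) - 217077 = \left(\left(- \frac{156376}{65} + \frac{13931}{6420}\right) + 814\right) - 217077 = \left(- \frac{200605681}{83460} + 814\right) - 217077 = - \frac{132669241}{83460} - 217077 = - \frac{18249915661}{83460}$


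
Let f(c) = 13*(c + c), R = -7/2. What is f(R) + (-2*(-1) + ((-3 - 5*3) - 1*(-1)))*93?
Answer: -1486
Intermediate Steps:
R = -7/2 (R = -7*½ = -7/2 ≈ -3.5000)
f(c) = 26*c (f(c) = 13*(2*c) = 26*c)
f(R) + (-2*(-1) + ((-3 - 5*3) - 1*(-1)))*93 = 26*(-7/2) + (-2*(-1) + ((-3 - 5*3) - 1*(-1)))*93 = -91 + (2 + ((-3 - 15) + 1))*93 = -91 + (2 + (-18 + 1))*93 = -91 + (2 - 17)*93 = -91 - 15*93 = -91 - 1395 = -1486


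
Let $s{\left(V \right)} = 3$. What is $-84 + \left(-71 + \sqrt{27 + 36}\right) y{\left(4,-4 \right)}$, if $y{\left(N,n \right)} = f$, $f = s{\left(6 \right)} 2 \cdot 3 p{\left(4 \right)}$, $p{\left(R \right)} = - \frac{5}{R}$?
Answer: $\frac{3027}{2} - \frac{135 \sqrt{7}}{2} \approx 1334.9$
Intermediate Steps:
$f = - \frac{45}{2}$ ($f = 3 \cdot 2 \cdot 3 \left(- \frac{5}{4}\right) = 3 \cdot 6 \left(\left(-5\right) \frac{1}{4}\right) = 18 \left(- \frac{5}{4}\right) = - \frac{45}{2} \approx -22.5$)
$y{\left(N,n \right)} = - \frac{45}{2}$
$-84 + \left(-71 + \sqrt{27 + 36}\right) y{\left(4,-4 \right)} = -84 + \left(-71 + \sqrt{27 + 36}\right) \left(- \frac{45}{2}\right) = -84 + \left(-71 + \sqrt{63}\right) \left(- \frac{45}{2}\right) = -84 + \left(-71 + 3 \sqrt{7}\right) \left(- \frac{45}{2}\right) = -84 + \left(\frac{3195}{2} - \frac{135 \sqrt{7}}{2}\right) = \frac{3027}{2} - \frac{135 \sqrt{7}}{2}$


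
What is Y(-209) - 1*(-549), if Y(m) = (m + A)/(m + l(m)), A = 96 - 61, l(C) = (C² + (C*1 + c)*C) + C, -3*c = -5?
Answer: 142622541/259787 ≈ 549.00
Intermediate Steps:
c = 5/3 (c = -⅓*(-5) = 5/3 ≈ 1.6667)
l(C) = C + C² + C*(5/3 + C) (l(C) = (C² + (C*1 + 5/3)*C) + C = (C² + (C + 5/3)*C) + C = (C² + (5/3 + C)*C) + C = (C² + C*(5/3 + C)) + C = C + C² + C*(5/3 + C))
A = 35
Y(m) = (35 + m)/(m + 2*m*(4 + 3*m)/3) (Y(m) = (m + 35)/(m + 2*m*(4 + 3*m)/3) = (35 + m)/(m + 2*m*(4 + 3*m)/3))
Y(-209) - 1*(-549) = 3*(35 - 209)/(-209*(11 + 6*(-209))) - 1*(-549) = 3*(-1/209)*(-174)/(11 - 1254) + 549 = 3*(-1/209)*(-174)/(-1243) + 549 = 3*(-1/209)*(-1/1243)*(-174) + 549 = -522/259787 + 549 = 142622541/259787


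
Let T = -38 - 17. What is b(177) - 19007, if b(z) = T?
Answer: -19062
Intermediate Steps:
T = -55
b(z) = -55
b(177) - 19007 = -55 - 19007 = -19062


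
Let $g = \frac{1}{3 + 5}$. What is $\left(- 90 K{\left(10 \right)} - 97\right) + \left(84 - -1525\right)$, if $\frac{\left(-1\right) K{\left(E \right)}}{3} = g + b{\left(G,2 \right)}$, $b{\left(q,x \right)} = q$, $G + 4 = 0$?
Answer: $\frac{1863}{4} \approx 465.75$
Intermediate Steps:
$G = -4$ ($G = -4 + 0 = -4$)
$g = \frac{1}{8} \approx 0.125$
$K{\left(E \right)} = \frac{93}{8}$ ($K{\left(E \right)} = - 3 \left(\frac{1}{8} - 4\right) = \left(-3\right) \left(- \frac{31}{8}\right) = \frac{93}{8}$)
$\left(- 90 K{\left(10 \right)} - 97\right) + \left(84 - -1525\right) = \left(\left(-90\right) \frac{93}{8} - 97\right) + \left(84 - -1525\right) = \left(- \frac{4185}{4} - 97\right) + \left(84 + 1525\right) = - \frac{4573}{4} + 1609 = \frac{1863}{4}$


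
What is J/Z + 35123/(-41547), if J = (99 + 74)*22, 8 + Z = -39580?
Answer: -7821097/8306882 ≈ -0.94152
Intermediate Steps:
Z = -39588 (Z = -8 - 39580 = -39588)
J = 3806 (J = 173*22 = 3806)
J/Z + 35123/(-41547) = 3806/(-39588) + 35123/(-41547) = 3806*(-1/39588) + 35123*(-1/41547) = -1903/19794 - 3193/3777 = -7821097/8306882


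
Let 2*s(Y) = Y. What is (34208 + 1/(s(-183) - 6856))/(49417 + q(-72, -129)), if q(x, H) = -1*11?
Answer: 237660079/343248185 ≈ 0.69239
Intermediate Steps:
q(x, H) = -11
s(Y) = Y/2
(34208 + 1/(s(-183) - 6856))/(49417 + q(-72, -129)) = (34208 + 1/((½)*(-183) - 6856))/(49417 - 11) = (34208 + 1/(-183/2 - 6856))/49406 = (34208 + 1/(-13895/2))*(1/49406) = (34208 - 2/13895)*(1/49406) = (475320158/13895)*(1/49406) = 237660079/343248185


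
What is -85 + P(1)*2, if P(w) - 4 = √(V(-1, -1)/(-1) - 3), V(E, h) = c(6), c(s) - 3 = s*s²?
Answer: -77 + 2*I*√222 ≈ -77.0 + 29.799*I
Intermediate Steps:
c(s) = 3 + s³ (c(s) = 3 + s*s² = 3 + s³)
V(E, h) = 219 (V(E, h) = 3 + 6³ = 3 + 216 = 219)
P(w) = 4 + I*√222 (P(w) = 4 + √(219/(-1) - 3) = 4 + √(219*(-1) - 3) = 4 + √(-219 - 3) = 4 + √(-222) = 4 + I*√222)
-85 + P(1)*2 = -85 + (4 + I*√222)*2 = -85 + (8 + 2*I*√222) = -77 + 2*I*√222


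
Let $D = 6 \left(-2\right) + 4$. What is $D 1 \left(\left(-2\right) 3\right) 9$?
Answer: $432$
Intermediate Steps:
$D = -8$ ($D = -12 + 4 = -8$)
$D 1 \left(\left(-2\right) 3\right) 9 = \left(-8\right) 1 \left(\left(-2\right) 3\right) 9 = \left(-8\right) \left(-6\right) 9 = 48 \cdot 9 = 432$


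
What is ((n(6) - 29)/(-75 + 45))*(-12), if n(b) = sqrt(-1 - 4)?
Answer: -58/5 + 2*I*sqrt(5)/5 ≈ -11.6 + 0.89443*I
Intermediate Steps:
n(b) = I*sqrt(5) (n(b) = sqrt(-5) = I*sqrt(5))
((n(6) - 29)/(-75 + 45))*(-12) = ((I*sqrt(5) - 29)/(-75 + 45))*(-12) = ((-29 + I*sqrt(5))/(-30))*(-12) = ((-29 + I*sqrt(5))*(-1/30))*(-12) = (29/30 - I*sqrt(5)/30)*(-12) = -58/5 + 2*I*sqrt(5)/5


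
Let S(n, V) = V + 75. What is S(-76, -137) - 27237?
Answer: -27299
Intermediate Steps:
S(n, V) = 75 + V
S(-76, -137) - 27237 = (75 - 137) - 27237 = -62 - 27237 = -27299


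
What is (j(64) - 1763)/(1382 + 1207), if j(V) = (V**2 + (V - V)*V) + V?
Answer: 799/863 ≈ 0.92584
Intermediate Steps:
j(V) = V + V**2 (j(V) = (V**2 + 0*V) + V = (V**2 + 0) + V = V**2 + V = V + V**2)
(j(64) - 1763)/(1382 + 1207) = (64*(1 + 64) - 1763)/(1382 + 1207) = (64*65 - 1763)/2589 = (4160 - 1763)*(1/2589) = 2397*(1/2589) = 799/863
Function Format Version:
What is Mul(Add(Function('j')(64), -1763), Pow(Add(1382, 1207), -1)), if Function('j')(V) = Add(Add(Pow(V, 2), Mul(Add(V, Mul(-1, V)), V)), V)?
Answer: Rational(799, 863) ≈ 0.92584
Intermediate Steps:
Function('j')(V) = Add(V, Pow(V, 2)) (Function('j')(V) = Add(Add(Pow(V, 2), Mul(0, V)), V) = Add(Add(Pow(V, 2), 0), V) = Add(Pow(V, 2), V) = Add(V, Pow(V, 2)))
Mul(Add(Function('j')(64), -1763), Pow(Add(1382, 1207), -1)) = Mul(Add(Mul(64, Add(1, 64)), -1763), Pow(Add(1382, 1207), -1)) = Mul(Add(Mul(64, 65), -1763), Pow(2589, -1)) = Mul(Add(4160, -1763), Rational(1, 2589)) = Mul(2397, Rational(1, 2589)) = Rational(799, 863)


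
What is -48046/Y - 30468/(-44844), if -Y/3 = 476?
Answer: 91586797/2668218 ≈ 34.325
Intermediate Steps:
Y = -1428 (Y = -3*476 = -1428)
-48046/Y - 30468/(-44844) = -48046/(-1428) - 30468/(-44844) = -48046*(-1/1428) - 30468*(-1/44844) = 24023/714 + 2539/3737 = 91586797/2668218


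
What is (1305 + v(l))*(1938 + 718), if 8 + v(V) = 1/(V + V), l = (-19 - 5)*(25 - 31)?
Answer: 31003571/9 ≈ 3.4448e+6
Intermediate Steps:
l = 144 (l = -24*(-6) = 144)
v(V) = -8 + 1/(2*V) (v(V) = -8 + 1/(V + V) = -8 + 1/(2*V))
(1305 + v(l))*(1938 + 718) = (1305 + (-8 + (½)/144))*(1938 + 718) = (1305 + (-8 + (½)*(1/144)))*2656 = (1305 + (-8 + 1/288))*2656 = (1305 - 2303/288)*2656 = (373537/288)*2656 = 31003571/9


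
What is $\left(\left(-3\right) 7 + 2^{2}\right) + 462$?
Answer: $445$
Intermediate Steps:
$\left(\left(-3\right) 7 + 2^{2}\right) + 462 = \left(-21 + 4\right) + 462 = -17 + 462 = 445$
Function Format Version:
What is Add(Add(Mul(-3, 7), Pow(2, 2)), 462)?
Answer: 445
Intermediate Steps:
Add(Add(Mul(-3, 7), Pow(2, 2)), 462) = Add(Add(-21, 4), 462) = Add(-17, 462) = 445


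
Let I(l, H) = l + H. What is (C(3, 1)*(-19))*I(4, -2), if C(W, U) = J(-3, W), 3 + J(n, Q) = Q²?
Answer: -228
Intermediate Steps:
J(n, Q) = -3 + Q²
C(W, U) = -3 + W²
I(l, H) = H + l
(C(3, 1)*(-19))*I(4, -2) = ((-3 + 3²)*(-19))*(-2 + 4) = ((-3 + 9)*(-19))*2 = (6*(-19))*2 = -114*2 = -228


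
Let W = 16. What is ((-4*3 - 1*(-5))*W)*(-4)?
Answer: 448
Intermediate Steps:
((-4*3 - 1*(-5))*W)*(-4) = ((-4*3 - 1*(-5))*16)*(-4) = ((-12 + 5)*16)*(-4) = -7*16*(-4) = -112*(-4) = 448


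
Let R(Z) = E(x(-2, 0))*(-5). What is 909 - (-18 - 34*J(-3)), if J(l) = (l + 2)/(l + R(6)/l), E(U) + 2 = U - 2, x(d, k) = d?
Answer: 12085/13 ≈ 929.62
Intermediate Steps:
E(U) = -4 + U (E(U) = -2 + (U - 2) = -2 + (-2 + U) = -4 + U)
R(Z) = 30 (R(Z) = (-4 - 2)*(-5) = -6*(-5) = 30)
J(l) = (2 + l)/(l + 30/l) (J(l) = (l + 2)/(l + 30/l) = (2 + l)/(l + 30/l))
909 - (-18 - 34*J(-3)) = 909 - (-18 - (-102)*(2 - 3)/(30 + (-3)²)) = 909 - (-18 - (-102)*(-1)/(30 + 9)) = 909 - (-18 - (-102)*(-1)/39) = 909 - (-18 - 34*1/13) = 909 - (-18 - 34/13) = 909 - 1*(-268/13) = 909 + 268/13 = 12085/13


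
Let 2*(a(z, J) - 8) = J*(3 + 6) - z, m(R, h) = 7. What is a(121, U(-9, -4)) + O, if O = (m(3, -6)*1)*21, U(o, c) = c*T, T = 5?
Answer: 9/2 ≈ 4.5000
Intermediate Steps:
U(o, c) = 5*c (U(o, c) = c*5 = 5*c)
a(z, J) = 8 - z/2 + 9*J/2 (a(z, J) = 8 + (J*(3 + 6) - z)/2 = 8 + (J*9 - z)/2 = 8 + (9*J - z)/2 = 8 + (-z + 9*J)/2 = 8 + (-z/2 + 9*J/2) = 8 - z/2 + 9*J/2)
O = 147 (O = (7*1)*21 = 7*21 = 147)
a(121, U(-9, -4)) + O = (8 - 1/2*121 + 9*(5*(-4))/2) + 147 = (8 - 121/2 + (9/2)*(-20)) + 147 = (8 - 121/2 - 90) + 147 = -285/2 + 147 = 9/2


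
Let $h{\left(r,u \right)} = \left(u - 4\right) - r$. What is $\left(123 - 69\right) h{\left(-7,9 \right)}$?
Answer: $648$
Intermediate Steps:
$h{\left(r,u \right)} = -4 + u - r$ ($h{\left(r,u \right)} = \left(-4 + u\right) - r = -4 + u - r$)
$\left(123 - 69\right) h{\left(-7,9 \right)} = \left(123 - 69\right) \left(-4 + 9 - -7\right) = 54 \left(-4 + 9 + 7\right) = 54 \cdot 12 = 648$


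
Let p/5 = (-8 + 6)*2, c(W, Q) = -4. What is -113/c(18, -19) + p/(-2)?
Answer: 153/4 ≈ 38.250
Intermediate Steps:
p = -20 (p = 5*((-8 + 6)*2) = 5*(-2*2) = 5*(-4) = -20)
-113/c(18, -19) + p/(-2) = -113/(-4) - 20/(-2) = -113*(-¼) - 20*(-½) = 113/4 + 10 = 153/4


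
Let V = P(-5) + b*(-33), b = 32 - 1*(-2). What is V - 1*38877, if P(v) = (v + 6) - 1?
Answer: -39999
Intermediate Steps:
P(v) = 5 + v (P(v) = (6 + v) - 1 = 5 + v)
b = 34 (b = 32 + 2 = 34)
V = -1122 (V = (5 - 5) + 34*(-33) = 0 - 1122 = -1122)
V - 1*38877 = -1122 - 1*38877 = -1122 - 38877 = -39999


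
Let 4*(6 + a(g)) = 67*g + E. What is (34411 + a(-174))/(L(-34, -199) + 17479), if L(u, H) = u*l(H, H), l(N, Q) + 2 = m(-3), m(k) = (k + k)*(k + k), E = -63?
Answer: 125899/65292 ≈ 1.9282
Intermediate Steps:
m(k) = 4*k² (m(k) = (2*k)*(2*k) = 4*k²)
l(N, Q) = 34 (l(N, Q) = -2 + 4*(-3)² = -2 + 4*9 = -2 + 36 = 34)
a(g) = -87/4 + 67*g/4 (a(g) = -6 + (67*g - 63)/4 = -6 + (-63 + 67*g)/4 = -6 + (-63/4 + 67*g/4) = -87/4 + 67*g/4)
L(u, H) = 34*u (L(u, H) = u*34 = 34*u)
(34411 + a(-174))/(L(-34, -199) + 17479) = (34411 + (-87/4 + (67/4)*(-174)))/(34*(-34) + 17479) = (34411 + (-87/4 - 5829/2))/(-1156 + 17479) = (34411 - 11745/4)/16323 = (125899/4)*(1/16323) = 125899/65292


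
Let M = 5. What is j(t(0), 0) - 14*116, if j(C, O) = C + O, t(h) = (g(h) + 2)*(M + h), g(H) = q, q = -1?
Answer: -1619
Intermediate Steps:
g(H) = -1
t(h) = 5 + h (t(h) = (-1 + 2)*(5 + h) = 1*(5 + h) = 5 + h)
j(t(0), 0) - 14*116 = ((5 + 0) + 0) - 14*116 = (5 + 0) - 1624 = 5 - 1624 = -1619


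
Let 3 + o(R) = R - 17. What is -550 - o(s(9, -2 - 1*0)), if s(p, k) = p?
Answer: -539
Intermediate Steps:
o(R) = -20 + R (o(R) = -3 + (R - 17) = -3 + (-17 + R) = -20 + R)
-550 - o(s(9, -2 - 1*0)) = -550 - (-20 + 9) = -550 - 1*(-11) = -550 + 11 = -539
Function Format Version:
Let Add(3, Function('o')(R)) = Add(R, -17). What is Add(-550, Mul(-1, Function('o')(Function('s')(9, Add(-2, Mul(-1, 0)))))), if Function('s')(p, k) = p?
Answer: -539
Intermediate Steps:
Function('o')(R) = Add(-20, R) (Function('o')(R) = Add(-3, Add(R, -17)) = Add(-3, Add(-17, R)) = Add(-20, R))
Add(-550, Mul(-1, Function('o')(Function('s')(9, Add(-2, Mul(-1, 0)))))) = Add(-550, Mul(-1, Add(-20, 9))) = Add(-550, Mul(-1, -11)) = Add(-550, 11) = -539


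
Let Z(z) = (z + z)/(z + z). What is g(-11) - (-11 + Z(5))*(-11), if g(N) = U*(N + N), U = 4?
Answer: -198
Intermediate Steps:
Z(z) = 1 (Z(z) = (2*z)/((2*z)) = (2*z)*(1/(2*z)) = 1)
g(N) = 8*N (g(N) = 4*(N + N) = 4*(2*N) = 8*N)
g(-11) - (-11 + Z(5))*(-11) = 8*(-11) - (-11 + 1)*(-11) = -88 - (-10)*(-11) = -88 - 1*110 = -88 - 110 = -198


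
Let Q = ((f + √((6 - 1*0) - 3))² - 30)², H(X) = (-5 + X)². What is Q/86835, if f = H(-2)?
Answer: 5664688/86835 + 66472*√3/12405 ≈ 74.516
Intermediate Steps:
f = 49 (f = (-5 - 2)² = (-7)² = 49)
Q = (-30 + (49 + √3)²)² (Q = ((49 + √((6 - 1*0) - 3))² - 30)² = ((49 + √((6 + 0) - 3))² - 30)² = ((49 + √(6 - 3))² - 30)² = ((49 + √3)² - 30)² = (-30 + (49 + √3)²)² ≈ 6.4706e+6)
Q/86835 = (5664688 + 465304*√3)/86835 = (5664688 + 465304*√3)*(1/86835) = 5664688/86835 + 66472*√3/12405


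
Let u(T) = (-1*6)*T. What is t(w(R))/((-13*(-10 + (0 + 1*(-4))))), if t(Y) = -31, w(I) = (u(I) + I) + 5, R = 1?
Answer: -31/182 ≈ -0.17033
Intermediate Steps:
u(T) = -6*T
w(I) = 5 - 5*I (w(I) = (-6*I + I) + 5 = -5*I + 5 = 5 - 5*I)
t(w(R))/((-13*(-10 + (0 + 1*(-4))))) = -31*(-1/(13*(-10 + (0 + 1*(-4))))) = -31*(-1/(13*(-10 + (0 - 4)))) = -31*(-1/(13*(-10 - 4))) = -31/((-13*(-14))) = -31/182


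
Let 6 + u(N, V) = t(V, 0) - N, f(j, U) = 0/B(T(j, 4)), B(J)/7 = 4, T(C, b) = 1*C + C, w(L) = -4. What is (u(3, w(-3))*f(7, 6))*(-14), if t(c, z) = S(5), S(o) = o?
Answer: 0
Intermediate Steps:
T(C, b) = 2*C (T(C, b) = C + C = 2*C)
B(J) = 28 (B(J) = 7*4 = 28)
t(c, z) = 5
f(j, U) = 0 (f(j, U) = 0/28 = 0*(1/28) = 0)
u(N, V) = -1 - N (u(N, V) = -6 + (5 - N) = -1 - N)
(u(3, w(-3))*f(7, 6))*(-14) = ((-1 - 1*3)*0)*(-14) = ((-1 - 3)*0)*(-14) = -4*0*(-14) = 0*(-14) = 0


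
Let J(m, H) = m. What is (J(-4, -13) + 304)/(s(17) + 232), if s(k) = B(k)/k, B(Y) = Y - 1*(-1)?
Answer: 2550/1981 ≈ 1.2872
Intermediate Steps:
B(Y) = 1 + Y (B(Y) = Y + 1 = 1 + Y)
s(k) = (1 + k)/k
(J(-4, -13) + 304)/(s(17) + 232) = (-4 + 304)/((1 + 17)/17 + 232) = 300/((1/17)*18 + 232) = 300/(18/17 + 232) = 300/(3962/17) = 300*(17/3962) = 2550/1981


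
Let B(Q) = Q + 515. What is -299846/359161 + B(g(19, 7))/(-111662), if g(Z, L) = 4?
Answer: -33667808611/40104635582 ≈ -0.83950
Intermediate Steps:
B(Q) = 515 + Q
-299846/359161 + B(g(19, 7))/(-111662) = -299846/359161 + (515 + 4)/(-111662) = -299846*1/359161 + 519*(-1/111662) = -299846/359161 - 519/111662 = -33667808611/40104635582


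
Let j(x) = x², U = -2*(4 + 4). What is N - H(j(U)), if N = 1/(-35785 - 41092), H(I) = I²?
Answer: -5038211073/76877 ≈ -65536.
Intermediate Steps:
U = -16 (U = -2*8 = -16)
N = -1/76877 (N = 1/(-76877) = -1/76877 ≈ -1.3008e-5)
N - H(j(U)) = -1/76877 - ((-16)²)² = -1/76877 - 1*256² = -1/76877 - 1*65536 = -1/76877 - 65536 = -5038211073/76877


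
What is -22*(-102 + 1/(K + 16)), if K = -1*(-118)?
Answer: 150337/67 ≈ 2243.8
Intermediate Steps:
K = 118
-22*(-102 + 1/(K + 16)) = -22*(-102 + 1/(118 + 16)) = -22*(-102 + 1/134) = -22*(-13667/134) = 150337/67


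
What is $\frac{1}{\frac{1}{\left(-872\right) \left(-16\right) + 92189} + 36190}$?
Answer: $\frac{106141}{3841242791} \approx 2.7632 \cdot 10^{-5}$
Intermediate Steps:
$\frac{1}{\frac{1}{\left(-872\right) \left(-16\right) + 92189} + 36190} = \frac{1}{\frac{1}{13952 + 92189} + 36190} = \frac{1}{\frac{1}{106141} + 36190} = \frac{1}{\frac{3841242791}{106141}} = \frac{106141}{3841242791}$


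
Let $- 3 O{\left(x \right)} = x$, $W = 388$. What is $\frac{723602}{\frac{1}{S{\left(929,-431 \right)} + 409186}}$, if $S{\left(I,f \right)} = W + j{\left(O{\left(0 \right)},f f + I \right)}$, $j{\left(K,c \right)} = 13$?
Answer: $296377972374$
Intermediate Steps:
$O{\left(x \right)} = - \frac{x}{3}$
$S{\left(I,f \right)} = 401$ ($S{\left(I,f \right)} = 388 + 13 = 401$)
$\frac{723602}{\frac{1}{S{\left(929,-431 \right)} + 409186}} = \frac{723602}{\frac{1}{401 + 409186}} = \frac{723602}{\frac{1}{409587}} = 723602 \frac{1}{\frac{1}{409587}} = 723602 \cdot 409587 = 296377972374$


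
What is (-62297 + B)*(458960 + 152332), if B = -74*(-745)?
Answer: -4381129764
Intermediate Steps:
B = 55130
(-62297 + B)*(458960 + 152332) = (-62297 + 55130)*(458960 + 152332) = -7167*611292 = -4381129764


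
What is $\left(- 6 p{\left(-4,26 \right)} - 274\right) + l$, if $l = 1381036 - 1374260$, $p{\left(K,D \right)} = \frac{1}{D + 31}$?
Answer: $\frac{123536}{19} \approx 6501.9$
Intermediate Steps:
$p{\left(K,D \right)} = \frac{1}{31 + D}$
$l = 6776$ ($l = 1381036 - 1374260 = 6776$)
$\left(- 6 p{\left(-4,26 \right)} - 274\right) + l = \left(- \frac{6}{31 + 26} - 274\right) + 6776 = \left(- \frac{6}{57} - 274\right) + 6776 = \left(\left(-6\right) \frac{1}{57} - 274\right) + 6776 = \left(- \frac{2}{19} - 274\right) + 6776 = - \frac{5208}{19} + 6776 = \frac{123536}{19}$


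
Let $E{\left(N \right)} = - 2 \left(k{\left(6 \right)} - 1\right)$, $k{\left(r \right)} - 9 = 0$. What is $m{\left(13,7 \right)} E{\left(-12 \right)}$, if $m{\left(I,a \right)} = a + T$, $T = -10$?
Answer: $48$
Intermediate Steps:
$k{\left(r \right)} = 9$ ($k{\left(r \right)} = 9 + 0 = 9$)
$E{\left(N \right)} = -16$ ($E{\left(N \right)} = - 2 \left(9 - 1\right) = \left(-2\right) 8 = -16$)
$m{\left(I,a \right)} = -10 + a$ ($m{\left(I,a \right)} = a - 10 = -10 + a$)
$m{\left(13,7 \right)} E{\left(-12 \right)} = \left(-10 + 7\right) \left(-16\right) = \left(-3\right) \left(-16\right) = 48$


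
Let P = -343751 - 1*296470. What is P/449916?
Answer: -213407/149972 ≈ -1.4230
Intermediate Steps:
P = -640221 (P = -343751 - 296470 = -640221)
P/449916 = -640221/449916 = -640221*1/449916 = -213407/149972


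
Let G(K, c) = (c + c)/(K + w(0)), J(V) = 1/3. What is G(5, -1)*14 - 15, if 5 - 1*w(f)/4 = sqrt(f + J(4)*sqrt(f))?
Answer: -403/25 ≈ -16.120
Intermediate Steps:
J(V) = 1/3
w(f) = 20 - 4*sqrt(f + sqrt(f)/3)
G(K, c) = 2*c/(20 + K) (G(K, c) = (c + c)/(K + (20 - 4*sqrt(3*sqrt(0) + 9*0)/3)) = (2*c)/(K + (20 - 4*sqrt(3*0 + 0)/3)) = (2*c)/(K + (20 - 4*sqrt(0 + 0)/3)) = (2*c)/(K + (20 - 4*sqrt(0)/3)) = (2*c)/(K + (20 - 4/3*0)) = (2*c)/(K + (20 + 0)) = (2*c)/(K + 20) = (2*c)/(20 + K) = 2*c/(20 + K))
G(5, -1)*14 - 15 = (2*(-1)/(20 + 5))*14 - 15 = (2*(-1)/25)*14 - 15 = (2*(-1)*(1/25))*14 - 15 = -2/25*14 - 15 = -28/25 - 15 = -403/25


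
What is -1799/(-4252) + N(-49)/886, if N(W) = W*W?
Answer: 5901483/1883636 ≈ 3.1330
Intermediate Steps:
N(W) = W**2
-1799/(-4252) + N(-49)/886 = -1799/(-4252) + (-49)**2/886 = -1799*(-1/4252) + 2401*(1/886) = 1799/4252 + 2401/886 = 5901483/1883636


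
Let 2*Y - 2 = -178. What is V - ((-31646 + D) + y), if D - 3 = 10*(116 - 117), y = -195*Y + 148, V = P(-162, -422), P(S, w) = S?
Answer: 14183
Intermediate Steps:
V = -162
Y = -88 (Y = 1 + (½)*(-178) = 1 - 89 = -88)
y = 17308 (y = -195*(-88) + 148 = 17160 + 148 = 17308)
D = -7 (D = 3 + 10*(116 - 117) = 3 + 10*(-1) = 3 - 10 = -7)
V - ((-31646 + D) + y) = -162 - ((-31646 - 7) + 17308) = -162 - (-31653 + 17308) = -162 - 1*(-14345) = -162 + 14345 = 14183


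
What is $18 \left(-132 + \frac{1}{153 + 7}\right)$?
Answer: $- \frac{190071}{80} \approx -2375.9$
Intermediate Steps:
$18 \left(-132 + \frac{1}{153 + 7}\right) = 18 \left(-132 + \frac{1}{160}\right) = 18 \left(- \frac{21119}{160}\right) = - \frac{190071}{80}$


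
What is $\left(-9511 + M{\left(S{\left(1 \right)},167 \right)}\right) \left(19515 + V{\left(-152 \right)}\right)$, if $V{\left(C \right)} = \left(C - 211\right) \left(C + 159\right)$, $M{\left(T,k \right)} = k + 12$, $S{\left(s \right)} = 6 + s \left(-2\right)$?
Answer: $-158401368$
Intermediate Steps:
$S{\left(s \right)} = 6 - 2 s$
$M{\left(T,k \right)} = 12 + k$
$V{\left(C \right)} = \left(-211 + C\right) \left(159 + C\right)$
$\left(-9511 + M{\left(S{\left(1 \right)},167 \right)}\right) \left(19515 + V{\left(-152 \right)}\right) = \left(-9511 + \left(12 + 167\right)\right) \left(19515 - \left(25645 - 23104\right)\right) = \left(-9511 + 179\right) \left(19515 + \left(-33549 + 23104 + 7904\right)\right) = - 9332 \left(19515 - 2541\right) = \left(-9332\right) 16974 = -158401368$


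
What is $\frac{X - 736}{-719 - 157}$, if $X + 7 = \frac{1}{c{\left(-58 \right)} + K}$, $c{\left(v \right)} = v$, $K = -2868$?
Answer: $\frac{724673}{854392} \approx 0.84817$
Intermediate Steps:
$X = - \frac{20483}{2926}$ ($X = -7 + \frac{1}{-58 - 2868} = -7 + \frac{1}{-2926} = -7 - \frac{1}{2926} = - \frac{20483}{2926} \approx -7.0003$)
$\frac{X - 736}{-719 - 157} = \frac{- \frac{20483}{2926} - 736}{-719 - 157} = \frac{- \frac{20483}{2926} - 736}{-876} = \left(- \frac{2174019}{2926}\right) \left(- \frac{1}{876}\right) = \frac{724673}{854392}$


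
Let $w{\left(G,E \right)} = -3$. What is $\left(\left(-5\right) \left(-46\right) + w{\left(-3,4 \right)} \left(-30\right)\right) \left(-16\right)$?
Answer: $-5120$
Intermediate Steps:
$\left(\left(-5\right) \left(-46\right) + w{\left(-3,4 \right)} \left(-30\right)\right) \left(-16\right) = \left(\left(-5\right) \left(-46\right) - -90\right) \left(-16\right) = \left(230 + 90\right) \left(-16\right) = 320 \left(-16\right) = -5120$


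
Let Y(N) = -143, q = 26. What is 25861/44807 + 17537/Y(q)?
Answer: -60160172/492877 ≈ -122.06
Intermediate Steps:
25861/44807 + 17537/Y(q) = 25861/44807 + 17537/(-143) = 25861*(1/44807) + 17537*(-1/143) = 25861/44807 - 1349/11 = -60160172/492877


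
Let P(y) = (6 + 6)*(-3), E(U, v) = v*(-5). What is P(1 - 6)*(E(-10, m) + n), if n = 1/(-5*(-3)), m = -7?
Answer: -6312/5 ≈ -1262.4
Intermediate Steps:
E(U, v) = -5*v
P(y) = -36 (P(y) = 12*(-3) = -36)
n = 1/15 ≈ 0.066667
P(1 - 6)*(E(-10, m) + n) = -36*(-5*(-7) + 1/15) = -36*(35 + 1/15) = -36*526/15 = -6312/5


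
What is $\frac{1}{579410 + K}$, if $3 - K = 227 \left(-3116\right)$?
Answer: $\frac{1}{1286745} \approx 7.7716 \cdot 10^{-7}$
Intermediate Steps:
$K = 707335$ ($K = 3 - 227 \left(-3116\right) = 3 - -707332 = 3 + 707332 = 707335$)
$\frac{1}{579410 + K} = \frac{1}{579410 + 707335} = \frac{1}{1286745}$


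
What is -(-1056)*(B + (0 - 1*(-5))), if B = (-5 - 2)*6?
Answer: -39072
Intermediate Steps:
B = -42 (B = -7*6 = -42)
-(-1056)*(B + (0 - 1*(-5))) = -(-1056)*(-42 + (0 - 1*(-5))) = -(-1056)*(-42 + (0 + 5)) = -(-1056)*(-42 + 5) = -(-1056)*(-37) = -88*444 = -39072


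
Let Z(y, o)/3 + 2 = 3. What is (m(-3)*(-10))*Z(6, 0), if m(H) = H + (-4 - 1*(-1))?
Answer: 180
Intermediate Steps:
Z(y, o) = 3 (Z(y, o) = -6 + 3*3 = -6 + 9 = 3)
m(H) = -3 + H (m(H) = H + (-4 + 1) = H - 3 = -3 + H)
(m(-3)*(-10))*Z(6, 0) = ((-3 - 3)*(-10))*3 = -6*(-10)*3 = 60*3 = 180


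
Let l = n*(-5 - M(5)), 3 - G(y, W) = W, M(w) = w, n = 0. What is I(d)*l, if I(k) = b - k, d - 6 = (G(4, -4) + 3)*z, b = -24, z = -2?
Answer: 0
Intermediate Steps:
G(y, W) = 3 - W
d = -14 (d = 6 + ((3 - 1*(-4)) + 3)*(-2) = 6 + ((3 + 4) + 3)*(-2) = 6 + (7 + 3)*(-2) = 6 + 10*(-2) = 6 - 20 = -14)
l = 0 (l = 0*(-5 - 1*5) = 0*(-5 - 5) = 0*(-10) = 0)
I(k) = -24 - k
I(d)*l = (-24 - 1*(-14))*0 = (-24 + 14)*0 = -10*0 = 0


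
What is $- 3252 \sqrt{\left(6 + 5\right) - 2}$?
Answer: $-9756$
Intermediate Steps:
$- 3252 \sqrt{\left(6 + 5\right) - 2} = - 3252 \sqrt{11 - 2} = - 3252 \sqrt{9} = \left(-3252\right) 3 = -9756$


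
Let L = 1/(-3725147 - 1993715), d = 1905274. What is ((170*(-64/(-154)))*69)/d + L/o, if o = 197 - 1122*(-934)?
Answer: 6987520620355591/2731009923736542910 ≈ 0.0025586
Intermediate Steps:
L = -1/5718862 (L = 1/(-5718862) = -1/5718862 ≈ -1.7486e-7)
o = 1048145 (o = 197 + 1047948 = 1048145)
((170*(-64/(-154)))*69)/d + L/o = ((170*(-64/(-154)))*69)/1905274 - 1/5718862/1048145 = ((170*(-64*(-1/154)))*69)*(1/1905274) - 1/5718862*1/1048145 = ((170*(32/77))*69)*(1/1905274) - 1/5994196610990 = ((5440/77)*69)*(1/1905274) - 1/5994196610990 = (375360/77)*(1/1905274) - 1/5994196610990 = 8160/3189263 - 1/5994196610990 = 6987520620355591/2731009923736542910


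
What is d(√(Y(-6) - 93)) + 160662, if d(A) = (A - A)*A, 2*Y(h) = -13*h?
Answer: 160662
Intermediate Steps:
Y(h) = -13*h/2 (Y(h) = (-13*h)/2 = -13*h/2)
d(A) = 0 (d(A) = 0*A = 0)
d(√(Y(-6) - 93)) + 160662 = 0 + 160662 = 160662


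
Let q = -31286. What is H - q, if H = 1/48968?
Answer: 1532012849/48968 ≈ 31286.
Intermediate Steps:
H = 1/48968 ≈ 2.0421e-5
H - q = 1/48968 - 1*(-31286) = 1/48968 + 31286 = 1532012849/48968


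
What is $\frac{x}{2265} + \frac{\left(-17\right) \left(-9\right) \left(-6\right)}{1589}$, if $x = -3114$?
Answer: $- \frac{2342472}{1199695} \approx -1.9526$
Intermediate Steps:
$\frac{x}{2265} + \frac{\left(-17\right) \left(-9\right) \left(-6\right)}{1589} = - \frac{3114}{2265} + \frac{\left(-17\right) \left(-9\right) \left(-6\right)}{1589} = \left(-3114\right) \frac{1}{2265} + 153 \left(-6\right) \frac{1}{1589} = - \frac{1038}{755} - \frac{918}{1589} = - \frac{2342472}{1199695}$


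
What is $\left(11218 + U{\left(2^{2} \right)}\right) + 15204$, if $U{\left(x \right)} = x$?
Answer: $26426$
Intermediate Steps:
$\left(11218 + U{\left(2^{2} \right)}\right) + 15204 = \left(11218 + 2^{2}\right) + 15204 = \left(11218 + 4\right) + 15204 = 11222 + 15204 = 26426$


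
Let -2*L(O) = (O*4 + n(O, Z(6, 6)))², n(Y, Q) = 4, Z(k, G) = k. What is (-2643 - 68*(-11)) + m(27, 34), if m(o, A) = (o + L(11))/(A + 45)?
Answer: -150830/79 ≈ -1909.2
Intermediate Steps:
L(O) = -(4 + 4*O)²/2 (L(O) = -(O*4 + 4)²/2 = -(4*O + 4)²/2 = -(4 + 4*O)²/2)
m(o, A) = (-1152 + o)/(45 + A) (m(o, A) = (o - 8*(1 + 11)²)/(A + 45) = (o - 8*12²)/(45 + A) = (o - 8*144)/(45 + A) = (o - 1152)/(45 + A) = (-1152 + o)/(45 + A))
(-2643 - 68*(-11)) + m(27, 34) = (-2643 - 68*(-11)) + (-1152 + 27)/(45 + 34) = (-2643 + 748) - 1125/79 = -1895 + (1/79)*(-1125) = -1895 - 1125/79 = -150830/79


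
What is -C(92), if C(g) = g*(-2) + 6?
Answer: 178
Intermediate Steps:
C(g) = 6 - 2*g (C(g) = -2*g + 6 = 6 - 2*g)
-C(92) = -(6 - 2*92) = -(6 - 184) = -1*(-178) = 178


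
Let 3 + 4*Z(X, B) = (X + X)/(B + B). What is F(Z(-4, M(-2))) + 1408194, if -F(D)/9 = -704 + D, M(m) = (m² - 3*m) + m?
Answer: 11316303/8 ≈ 1.4145e+6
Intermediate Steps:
M(m) = m² - 2*m
Z(X, B) = -¾ + X/(4*B) (Z(X, B) = -¾ + ((X + X)/(B + B))/4 = -¾ + ((2*X)/((2*B)))/4 = -¾ + ((2*X)*(1/(2*B)))/4 = -¾ + (X/B)/4 = -¾ + X/(4*B))
F(D) = 6336 - 9*D (F(D) = -9*(-704 + D) = 6336 - 9*D)
F(Z(-4, M(-2))) + 1408194 = (6336 - 9*(-4 - (-6)*(-2 - 2))/(4*((-2*(-2 - 2))))) + 1408194 = (6336 - 9*(-4 - (-6)*(-4))/(4*((-2*(-4))))) + 1408194 = (6336 - 9*(-4 - 3*8)/(4*8)) + 1408194 = (6336 - 9*(-4 - 24)/(4*8)) + 1408194 = (6336 - 9*(-28)/(4*8)) + 1408194 = (6336 - 9*(-7/8)) + 1408194 = (6336 + 63/8) + 1408194 = 50751/8 + 1408194 = 11316303/8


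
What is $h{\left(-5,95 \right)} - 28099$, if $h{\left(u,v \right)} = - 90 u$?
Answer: $-27649$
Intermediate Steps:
$h{\left(-5,95 \right)} - 28099 = \left(-90\right) \left(-5\right) - 28099 = 450 - 28099 = -27649$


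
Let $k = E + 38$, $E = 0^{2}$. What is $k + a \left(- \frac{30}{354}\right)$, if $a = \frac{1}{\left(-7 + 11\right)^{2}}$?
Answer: $\frac{35867}{944} \approx 37.995$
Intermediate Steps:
$E = 0$
$k = 38$ ($k = 0 + 38 = 38$)
$a = \frac{1}{16}$ ($a = \frac{1}{4^{2}} = \frac{1}{16} \approx 0.0625$)
$k + a \left(- \frac{30}{354}\right) = 38 + \frac{\left(-30\right) \frac{1}{354}}{16} = 38 + \frac{1}{16} \left(- \frac{5}{59}\right) = 38 - \frac{5}{944} = \frac{35867}{944}$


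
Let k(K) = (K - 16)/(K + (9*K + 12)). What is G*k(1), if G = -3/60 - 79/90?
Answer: 167/264 ≈ 0.63258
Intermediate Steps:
k(K) = (-16 + K)/(12 + 10*K) (k(K) = (-16 + K)/(K + (12 + 9*K)) = (-16 + K)/(12 + 10*K))
G = -167/180 (G = -3*1/60 - 79*1/90 = -1/20 - 79/90 = -167/180 ≈ -0.92778)
G*k(1) = -167*(-16 + 1)/(360*(6 + 5*1)) = -167*(-15)/(360*(6 + 5)) = -167*(-15)/(360*11) = -167/180*(-15/22) = 167/264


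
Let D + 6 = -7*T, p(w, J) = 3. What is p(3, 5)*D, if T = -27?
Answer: 549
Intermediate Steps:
D = 183 (D = -6 - 7*(-27) = -6 + 189 = 183)
p(3, 5)*D = 3*183 = 549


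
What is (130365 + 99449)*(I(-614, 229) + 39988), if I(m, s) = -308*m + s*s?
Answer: 64702063374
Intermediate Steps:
I(m, s) = s² - 308*m (I(m, s) = -308*m + s² = s² - 308*m)
(130365 + 99449)*(I(-614, 229) + 39988) = (130365 + 99449)*((229² - 308*(-614)) + 39988) = 229814*((52441 + 189112) + 39988) = 229814*(241553 + 39988) = 229814*281541 = 64702063374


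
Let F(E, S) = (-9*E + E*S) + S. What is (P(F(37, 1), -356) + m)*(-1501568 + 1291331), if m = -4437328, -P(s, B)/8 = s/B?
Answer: 83027380919334/89 ≈ 9.3289e+11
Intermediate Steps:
F(E, S) = S - 9*E + E*S
P(s, B) = -8*s/B
(P(F(37, 1), -356) + m)*(-1501568 + 1291331) = (-8*(1 - 9*37 + 37*1)/(-356) - 4437328)*(-1501568 + 1291331) = (-8*(1 - 333 + 37)*(-1/356) - 4437328)*(-210237) = (-8*(-295)*(-1/356) - 4437328)*(-210237) = (-590/89 - 4437328)*(-210237) = -394922782/89*(-210237) = 83027380919334/89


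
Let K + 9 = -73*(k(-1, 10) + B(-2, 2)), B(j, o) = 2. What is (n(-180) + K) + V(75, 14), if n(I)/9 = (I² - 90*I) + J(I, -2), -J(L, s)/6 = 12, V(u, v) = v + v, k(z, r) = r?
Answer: 435895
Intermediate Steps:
V(u, v) = 2*v
J(L, s) = -72 (J(L, s) = -6*12 = -72)
n(I) = -648 - 810*I + 9*I² (n(I) = 9*((I² - 90*I) - 72) = 9*(-72 + I² - 90*I) = -648 - 810*I + 9*I²)
K = -885 (K = -9 - 73*(10 + 2) = -9 - 73*12 = -9 - 876 = -885)
(n(-180) + K) + V(75, 14) = ((-648 - 810*(-180) + 9*(-180)²) - 885) + 2*14 = ((-648 + 145800 + 9*32400) - 885) + 28 = ((-648 + 145800 + 291600) - 885) + 28 = (436752 - 885) + 28 = 435867 + 28 = 435895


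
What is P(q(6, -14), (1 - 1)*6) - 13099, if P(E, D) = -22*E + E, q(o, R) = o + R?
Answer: -12931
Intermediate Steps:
q(o, R) = R + o
P(E, D) = -21*E
P(q(6, -14), (1 - 1)*6) - 13099 = -21*(-14 + 6) - 13099 = -21*(-8) - 13099 = 168 - 13099 = -12931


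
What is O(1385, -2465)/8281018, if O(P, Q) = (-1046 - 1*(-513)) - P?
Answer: -959/4140509 ≈ -0.00023161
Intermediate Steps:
O(P, Q) = -533 - P (O(P, Q) = (-1046 + 513) - P = -533 - P)
O(1385, -2465)/8281018 = (-533 - 1*1385)/8281018 = (-533 - 1385)*(1/8281018) = -1918*1/8281018 = -959/4140509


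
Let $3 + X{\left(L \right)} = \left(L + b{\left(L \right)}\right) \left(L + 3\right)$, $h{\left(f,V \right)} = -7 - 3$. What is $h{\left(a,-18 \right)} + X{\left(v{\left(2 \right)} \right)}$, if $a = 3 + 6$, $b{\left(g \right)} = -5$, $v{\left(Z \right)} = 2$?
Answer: $-28$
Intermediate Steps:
$a = 9$
$h{\left(f,V \right)} = -10$ ($h{\left(f,V \right)} = -7 - 3 = -10$)
$X{\left(L \right)} = -3 + \left(-5 + L\right) \left(3 + L\right)$ ($X{\left(L \right)} = -3 + \left(L - 5\right) \left(L + 3\right) = -3 + \left(-5 + L\right) \left(3 + L\right)$)
$h{\left(a,-18 \right)} + X{\left(v{\left(2 \right)} \right)} = -10 - \left(22 - 4\right) = -10 - 18 = -28$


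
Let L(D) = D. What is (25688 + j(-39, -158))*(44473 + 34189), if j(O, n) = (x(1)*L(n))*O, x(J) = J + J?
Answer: 2990099944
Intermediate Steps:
x(J) = 2*J
j(O, n) = 2*O*n (j(O, n) = ((2*1)*n)*O = (2*n)*O = 2*O*n)
(25688 + j(-39, -158))*(44473 + 34189) = (25688 + 2*(-39)*(-158))*(44473 + 34189) = (25688 + 12324)*78662 = 38012*78662 = 2990099944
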